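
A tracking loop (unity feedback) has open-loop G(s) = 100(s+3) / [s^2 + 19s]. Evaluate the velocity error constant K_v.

Factoring s from the denominator leaves a polynomial with constant term 19, so the system is type 1.
K_v = lim_{s→0} s·G(s) = 100·3 / 19 = 300/19.

300/19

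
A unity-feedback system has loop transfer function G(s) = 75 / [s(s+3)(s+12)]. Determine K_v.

System type = 1 (one pole at s=0).
K_v = lim_{s→0} s·G(s) = 75 / (3·12) = 25/12.

25/12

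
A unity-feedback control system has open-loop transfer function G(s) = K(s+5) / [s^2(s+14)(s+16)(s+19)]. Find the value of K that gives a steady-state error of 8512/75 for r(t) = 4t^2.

60

Two free integrators in G(s): this is a type 2 system.
K_a = lim_{s→0} s^2·G(s) = K·5 / (14·16·19) = (5/4256)·K.
e_ss = 8/K_a = 8512/75 ⇒ K_a = 75/1064 ⇒ K = (75/1064)/(5/4256) = 60.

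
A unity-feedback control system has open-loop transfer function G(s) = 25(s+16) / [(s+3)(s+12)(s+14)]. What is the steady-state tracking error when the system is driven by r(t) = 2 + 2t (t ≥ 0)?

The open loop has no poles at the origin → type 0 system. Taking each input component in turn:
  • 2: e_ss = 2/(1+K_p) with K_p=50/63 → 126/113.
  • 2t: a type-0 system cannot track it, e_ss → ∞.
The unbounded component dominates.

infinity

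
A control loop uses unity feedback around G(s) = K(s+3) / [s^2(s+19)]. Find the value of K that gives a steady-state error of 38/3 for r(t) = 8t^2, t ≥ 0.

Two free integrators in G(s): this is a type 2 system.
K_a = lim_{s→0} s^2·G(s) = K·3 / (19) = (3/19)·K.
e_ss = 16/K_a = 38/3 ⇒ K_a = 24/19 ⇒ K = (24/19)/(3/19) = 8.

8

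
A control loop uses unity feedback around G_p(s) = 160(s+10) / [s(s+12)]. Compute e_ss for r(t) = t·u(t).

One free integrator in G_p(s): this is a type 1 system.
K_v = lim_{s→0} s·G_p(s) = 160·10 / (12) = 400/3.
e_ss = 1/K_v = 1/(400/3) = 0.0075.

0.0075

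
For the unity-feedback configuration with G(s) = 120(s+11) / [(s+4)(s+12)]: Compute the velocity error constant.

0

No free integrators in G(s): this is a type 0 system.
K_v = lim_{s→0} s·G(s) = 0 (the extra factor of s kills the finite limit).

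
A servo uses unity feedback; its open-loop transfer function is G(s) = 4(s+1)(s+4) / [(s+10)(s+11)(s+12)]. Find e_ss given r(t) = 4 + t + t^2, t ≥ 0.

G(s) has no factors of s in the denominator, so the system is type 0. By superposition:
  • 4: e_ss = 4/(1+K_p) with K_p=2/165 → 660/167.
  • t: a type-0 system cannot track it, e_ss → ∞.
  • t^2: a type-0 system cannot track it, e_ss → ∞.
The unbounded component dominates.

infinity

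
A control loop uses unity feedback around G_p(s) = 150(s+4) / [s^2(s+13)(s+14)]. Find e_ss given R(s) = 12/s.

0

System type = 2 (two poles at s=0).
A type-2 system has K_p = ∞, so it tracks a step input with zero steady-state error.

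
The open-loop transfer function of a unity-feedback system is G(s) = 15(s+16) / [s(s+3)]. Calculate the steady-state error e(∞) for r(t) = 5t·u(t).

0.0625

One free integrator in G(s): this is a type 1 system.
K_v = lim_{s→0} s·G(s) = 15·16 / (3) = 80.
e_ss = 5/K_v = 5/80 = 0.0625.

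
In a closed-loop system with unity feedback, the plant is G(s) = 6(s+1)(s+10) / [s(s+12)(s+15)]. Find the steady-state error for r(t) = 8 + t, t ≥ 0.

G(s) has one factor of s in the denominator, so the system is type 1. Treating each term separately:
  • 8: tracked with zero error.
  • t: e_ss = 1/K_v with K_v=1/3 → 3.
Total e_ss = 3.

3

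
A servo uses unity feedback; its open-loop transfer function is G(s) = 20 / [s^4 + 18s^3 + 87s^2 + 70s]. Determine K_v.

Factoring s from the denominator leaves a polynomial with constant term 70, so the system is type 1.
K_v = lim_{s→0} s·G(s) = 20 / 70 = 2/7.

2/7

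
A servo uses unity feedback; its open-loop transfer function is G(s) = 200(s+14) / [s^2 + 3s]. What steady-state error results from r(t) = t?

3/2800

Lowest-order denominator term is 3s, so the open loop has 1 pole at the origin → type 1 system.
K_v = lim_{s→0} s·G(s) = 200·14 / 3 = 2800/3.
e_ss = 1/K_v = 1/(2800/3) = 3/2800.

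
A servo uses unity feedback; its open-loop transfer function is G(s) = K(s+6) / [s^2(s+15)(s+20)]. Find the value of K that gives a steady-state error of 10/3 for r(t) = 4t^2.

Two free integrators in G(s): this is a type 2 system.
K_a = lim_{s→0} s^2·G(s) = K·6 / (15·20) = 0.02·K.
e_ss = 8/K_a = 10/3 ⇒ K_a = 2.4 ⇒ K = 2.4/0.02 = 120.

120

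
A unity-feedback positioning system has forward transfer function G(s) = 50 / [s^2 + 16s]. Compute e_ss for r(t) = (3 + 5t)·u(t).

1.6

The denominator has no term below 16s — 1 pole at s=0, type 1. By superposition:
  • 3: tracked with zero error.
  • 5t: e_ss = 5/K_v with K_v=3.125 → 1.6.
Total e_ss = 1.6.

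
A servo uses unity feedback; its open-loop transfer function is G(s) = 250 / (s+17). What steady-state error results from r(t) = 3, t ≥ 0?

17/89

No free integrators in G(s): this is a type 0 system.
K_p = lim_{s→0} G(s) = 250 / (17) = 250/17.
e_ss = 3/(1 + K_p) = 3/(267/17) = 17/89.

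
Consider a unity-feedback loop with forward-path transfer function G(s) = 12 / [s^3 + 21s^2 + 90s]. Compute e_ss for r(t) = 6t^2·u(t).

infinity

Lowest-order denominator term is 90s, so the open loop has 1 pole at the origin → type 1 system.
K_a = lim_{s→0} s^2·G(s) = 0; the steady-state error to this parabolic input grows without bound.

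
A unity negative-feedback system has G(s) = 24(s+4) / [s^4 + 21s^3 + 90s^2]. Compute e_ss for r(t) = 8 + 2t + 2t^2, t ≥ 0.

The denominator has no term below 90s^2 — 2 poles at s=0, type 2. Taking each input component in turn:
  • 8: tracked with zero error.
  • 2t: tracked with zero error.
  • 2t^2: e_ss = 4/K_a with K_a=16/15 → 3.75.
Total e_ss = 3.75.

3.75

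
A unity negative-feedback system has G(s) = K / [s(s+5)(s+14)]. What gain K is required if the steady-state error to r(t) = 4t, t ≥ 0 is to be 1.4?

200

The open loop has one pole at the origin → type 1 system.
K_v = lim_{s→0} s·G(s) = K / (5·14) = (1/70)·K.
e_ss = 4/K_v = 1.4 ⇒ K_v = 20/7 ⇒ K = (20/7)/(1/70) = 200.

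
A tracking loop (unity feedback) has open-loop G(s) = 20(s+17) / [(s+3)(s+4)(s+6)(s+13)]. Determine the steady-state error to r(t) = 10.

2340/319

System type = 0 (no poles at s=0).
K_p = lim_{s→0} G(s) = 20·17 / (3·4·6·13) = 85/234.
e_ss = 10/(1 + K_p) = 10/(319/234) = 2340/319.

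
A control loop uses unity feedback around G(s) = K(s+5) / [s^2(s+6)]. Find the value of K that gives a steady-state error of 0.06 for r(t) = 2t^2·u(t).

G(s) has two factors of s in the denominator, so the system is type 2.
K_a = lim_{s→0} s^2·G(s) = K·5 / (6) = (5/6)·K.
e_ss = 4/K_a = 0.06 ⇒ K_a = 200/3 ⇒ K = (200/3)/(5/6) = 80.

80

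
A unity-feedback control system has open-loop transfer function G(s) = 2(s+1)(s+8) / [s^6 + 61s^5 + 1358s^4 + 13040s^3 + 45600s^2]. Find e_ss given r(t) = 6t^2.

34200

Factoring s^2 from the denominator leaves a polynomial with constant term 45600, so the system is type 2.
K_a = lim_{s→0} s^2·G(s) = 2·1·8 / 45600 = 1/2850.
r(t) = 6t^2 gives R(s) = 12/s^3.
e_ss = 12/K_a = 12/(1/2850) = 34200.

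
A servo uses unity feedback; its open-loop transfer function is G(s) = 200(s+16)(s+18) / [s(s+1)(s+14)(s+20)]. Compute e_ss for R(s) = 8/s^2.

7/180

One free integrator in G(s): this is a type 1 system.
K_v = lim_{s→0} s·G(s) = 200·16·18 / (1·14·20) = 1440/7.
e_ss = 8/K_v = 8/(1440/7) = 7/180.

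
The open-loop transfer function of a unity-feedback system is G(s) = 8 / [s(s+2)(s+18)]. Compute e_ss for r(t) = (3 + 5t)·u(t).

22.5

One free integrator in G(s): this is a type 1 system. By superposition:
  • 3: tracked with zero error.
  • 5t: e_ss = 5/K_v with K_v=2/9 → 22.5.
Total e_ss = 22.5.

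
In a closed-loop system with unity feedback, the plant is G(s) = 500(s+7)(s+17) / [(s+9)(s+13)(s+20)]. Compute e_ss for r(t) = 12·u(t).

351/773

The open loop has no poles at the origin → type 0 system.
K_p = lim_{s→0} G(s) = 500·7·17 / (9·13·20) = 2975/117.
e_ss = 12/(1 + K_p) = 12/(3092/117) = 351/773.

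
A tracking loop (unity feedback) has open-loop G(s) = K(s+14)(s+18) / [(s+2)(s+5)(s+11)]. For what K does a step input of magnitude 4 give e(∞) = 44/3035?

120

The open loop has no poles at the origin → type 0 system.
K_p = lim_{s→0} G(s) = K·14·18 / (2·5·11) = (126/55)·K.
e_ss = 4/(1 + K_p) = 44/3035 ⇒ 1 + (126/55)·K = 3035/11 ⇒ K = 120.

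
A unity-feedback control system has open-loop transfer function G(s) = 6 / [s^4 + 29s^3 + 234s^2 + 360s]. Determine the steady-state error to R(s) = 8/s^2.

Lowest-order denominator term is 360s, so the open loop has 1 pole at the origin → type 1 system.
K_v = lim_{s→0} s·G(s) = 6 / 360 = 1/60.
e_ss = 8/K_v = 8/(1/60) = 480.

480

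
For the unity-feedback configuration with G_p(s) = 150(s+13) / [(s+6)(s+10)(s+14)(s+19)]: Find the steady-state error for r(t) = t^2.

infinity

System type = 0 (no poles at s=0).
K_a = lim_{s→0} s^2·G_p(s) = 0; the steady-state error to this parabolic input grows without bound.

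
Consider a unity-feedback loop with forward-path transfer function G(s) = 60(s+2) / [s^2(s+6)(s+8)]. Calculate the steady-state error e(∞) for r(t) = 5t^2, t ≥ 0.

G(s) has two factors of s in the denominator, so the system is type 2.
K_a = lim_{s→0} s^2·G(s) = 60·2 / (6·8) = 2.5.
r(t) = 5t^2 gives R(s) = 10/s^3.
e_ss = 10/K_a = 10/2.5 = 4.

4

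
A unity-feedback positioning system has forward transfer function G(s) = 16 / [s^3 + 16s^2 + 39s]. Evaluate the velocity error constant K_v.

The denominator has no term below 39s — 1 pole at s=0, type 1.
K_v = lim_{s→0} s·G(s) = 16 / 39 = 16/39.

16/39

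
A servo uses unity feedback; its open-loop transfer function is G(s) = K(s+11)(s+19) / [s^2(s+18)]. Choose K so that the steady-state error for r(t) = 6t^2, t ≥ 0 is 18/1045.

60

System type = 2 (two poles at s=0).
K_a = lim_{s→0} s^2·G(s) = K·11·19 / (18) = (209/18)·K.
e_ss = 12/K_a = 18/1045 ⇒ K_a = 2090/3 ⇒ K = (2090/3)/(209/18) = 60.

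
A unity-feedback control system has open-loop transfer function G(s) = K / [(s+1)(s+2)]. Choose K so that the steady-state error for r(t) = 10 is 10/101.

G(s) has no factors of s in the denominator, so the system is type 0.
K_p = lim_{s→0} G(s) = K / (1·2) = 0.5·K.
e_ss = 10/(1 + K_p) = 10/101 ⇒ 1 + 0.5·K = 101 ⇒ K = 200.

200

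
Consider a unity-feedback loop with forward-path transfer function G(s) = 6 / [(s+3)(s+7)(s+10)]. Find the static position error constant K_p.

1/35

No free integrators in G(s): this is a type 0 system.
K_p = lim_{s→0} G(s) = 6 / (3·7·10) = 1/35.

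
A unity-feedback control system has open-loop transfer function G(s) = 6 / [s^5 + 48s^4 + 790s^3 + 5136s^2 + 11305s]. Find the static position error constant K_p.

infinity

K_p = lim_{s→0} G(s); with 1 pole at the origin the limit diverges, so K_p = ∞.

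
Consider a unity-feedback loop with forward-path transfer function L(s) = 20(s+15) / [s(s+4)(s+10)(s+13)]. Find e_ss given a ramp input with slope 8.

The open loop has one pole at the origin → type 1 system.
K_v = lim_{s→0} s·L(s) = 20·15 / (4·10·13) = 15/26.
e_ss = 8/K_v = 8/(15/26) = 208/15.

208/15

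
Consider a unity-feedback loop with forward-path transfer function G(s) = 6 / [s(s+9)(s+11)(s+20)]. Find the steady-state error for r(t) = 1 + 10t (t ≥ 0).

3300

System type = 1 (one pole at s=0). Treating each term separately:
  • 1: tracked with zero error.
  • 10t: e_ss = 10/K_v with K_v=1/330 → 3300.
Total e_ss = 3300.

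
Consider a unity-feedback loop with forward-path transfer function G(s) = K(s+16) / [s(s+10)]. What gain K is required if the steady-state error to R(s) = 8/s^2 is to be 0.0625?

One free integrator in G(s): this is a type 1 system.
K_v = lim_{s→0} s·G(s) = K·16 / (10) = 1.6·K.
e_ss = 8/K_v = 0.0625 ⇒ K_v = 128 ⇒ K = 128/1.6 = 80.

80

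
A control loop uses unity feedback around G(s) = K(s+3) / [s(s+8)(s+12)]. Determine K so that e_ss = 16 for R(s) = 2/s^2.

4

G(s) has one factor of s in the denominator, so the system is type 1.
K_v = lim_{s→0} s·G(s) = K·3 / (8·12) = (1/32)·K.
e_ss = 2/K_v = 16 ⇒ K_v = 0.125 ⇒ K = 0.125/(1/32) = 4.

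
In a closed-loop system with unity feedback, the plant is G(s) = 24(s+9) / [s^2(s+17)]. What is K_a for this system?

216/17

G(s) has two factors of s in the denominator, so the system is type 2.
K_a = lim_{s→0} s^2·G(s) = 24·9 / (17) = 216/17.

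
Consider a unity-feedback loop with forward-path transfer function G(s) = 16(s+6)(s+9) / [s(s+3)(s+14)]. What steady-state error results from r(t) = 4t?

G(s) has one factor of s in the denominator, so the system is type 1.
K_v = lim_{s→0} s·G(s) = 16·6·9 / (3·14) = 144/7.
e_ss = 4/K_v = 4/(144/7) = 7/36.

7/36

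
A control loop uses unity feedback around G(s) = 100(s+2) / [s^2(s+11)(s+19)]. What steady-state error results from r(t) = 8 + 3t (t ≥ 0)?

The open loop has two poles at the origin → type 2 system. Taking each input component in turn:
  • 8: tracked with zero error.
  • 3t: tracked with zero error.
Total e_ss = 0.

0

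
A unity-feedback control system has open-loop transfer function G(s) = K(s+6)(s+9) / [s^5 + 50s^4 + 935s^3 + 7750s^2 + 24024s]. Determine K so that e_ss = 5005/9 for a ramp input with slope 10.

The denominator has no term below 24024s — 1 pole at s=0, type 1.
K_v = lim_{s→0} s·G(s) = K·6·9 / 24024 = (9/4004)·K.
e_ss = 10/K_v = 5005/9 ⇒ K_v = 18/1001 ⇒ K = (18/1001)/(9/4004) = 8.

8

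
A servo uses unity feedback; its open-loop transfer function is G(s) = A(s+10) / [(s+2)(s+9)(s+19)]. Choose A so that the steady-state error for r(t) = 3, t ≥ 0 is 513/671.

G(s) has no factors of s in the denominator, so the system is type 0.
K_p = lim_{s→0} G(s) = A·10 / (2·9·19) = (5/171)·A.
e_ss = 3/(1 + K_p) = 513/671 ⇒ 1 + (5/171)·A = 671/171 ⇒ A = 100.

100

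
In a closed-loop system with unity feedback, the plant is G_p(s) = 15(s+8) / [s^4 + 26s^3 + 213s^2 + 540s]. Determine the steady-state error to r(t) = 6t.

27

Factoring s from the denominator leaves a polynomial with constant term 540, so the system is type 1.
K_v = lim_{s→0} s·G_p(s) = 15·8 / 540 = 2/9.
e_ss = 6/K_v = 6/(2/9) = 27.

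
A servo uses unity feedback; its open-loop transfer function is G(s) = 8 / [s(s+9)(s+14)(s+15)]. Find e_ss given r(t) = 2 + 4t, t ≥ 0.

One free integrator in G(s): this is a type 1 system. By superposition:
  • 2: tracked with zero error.
  • 4t: e_ss = 4/K_v with K_v=4/945 → 945.
Total e_ss = 945.

945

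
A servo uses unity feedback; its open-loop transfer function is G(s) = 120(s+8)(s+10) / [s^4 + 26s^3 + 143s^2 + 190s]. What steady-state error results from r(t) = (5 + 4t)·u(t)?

The denominator has no term below 190s — 1 pole at s=0, type 1. Treating each term separately:
  • 5: tracked with zero error.
  • 4t: e_ss = 4/K_v with K_v=960/19 → 19/240.
Total e_ss = 19/240.

19/240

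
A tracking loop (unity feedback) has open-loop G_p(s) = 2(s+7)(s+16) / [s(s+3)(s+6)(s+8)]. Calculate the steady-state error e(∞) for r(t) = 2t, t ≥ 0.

9/7

The open loop has one pole at the origin → type 1 system.
K_v = lim_{s→0} s·G_p(s) = 2·7·16 / (3·6·8) = 14/9.
e_ss = 2/K_v = 2/(14/9) = 9/7.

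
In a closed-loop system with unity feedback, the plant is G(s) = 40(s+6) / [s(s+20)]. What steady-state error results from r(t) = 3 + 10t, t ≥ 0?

5/6

One free integrator in G(s): this is a type 1 system. By superposition:
  • 3: tracked with zero error.
  • 10t: e_ss = 10/K_v with K_v=12 → 5/6.
Total e_ss = 5/6.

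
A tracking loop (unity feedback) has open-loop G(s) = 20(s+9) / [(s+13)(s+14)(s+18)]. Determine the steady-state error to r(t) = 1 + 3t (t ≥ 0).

infinity

The open loop has no poles at the origin → type 0 system. Taking each input component in turn:
  • 1: e_ss = 1/(1+K_p) with K_p=5/91 → 91/96.
  • 3t: a type-0 system cannot track it, e_ss → ∞.
The unbounded component dominates.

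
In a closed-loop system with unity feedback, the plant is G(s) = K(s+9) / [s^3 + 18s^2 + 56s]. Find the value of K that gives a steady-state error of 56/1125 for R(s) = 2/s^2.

Lowest-order denominator term is 56s, so the open loop has 1 pole at the origin → type 1 system.
K_v = lim_{s→0} s·G(s) = K·9 / 56 = (9/56)·K.
e_ss = 2/K_v = 56/1125 ⇒ K_v = 1125/28 ⇒ K = (1125/28)/(9/56) = 250.

250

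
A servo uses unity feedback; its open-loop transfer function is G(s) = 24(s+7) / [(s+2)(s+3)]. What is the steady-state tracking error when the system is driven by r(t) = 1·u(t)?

No free integrators in G(s): this is a type 0 system.
K_p = lim_{s→0} G(s) = 24·7 / (2·3) = 28.
e_ss = 1/(1 + K_p) = 1/29.

1/29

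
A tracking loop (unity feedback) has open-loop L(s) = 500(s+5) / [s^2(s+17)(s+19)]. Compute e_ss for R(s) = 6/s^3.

0.7752

L(s) has two factors of s in the denominator, so the system is type 2.
K_a = lim_{s→0} s^2·L(s) = 500·5 / (17·19) = 2500/323.
r(t) = 3t^2 gives R(s) = 6/s^3.
e_ss = 6/K_a = 6/(2500/323) = 0.7752.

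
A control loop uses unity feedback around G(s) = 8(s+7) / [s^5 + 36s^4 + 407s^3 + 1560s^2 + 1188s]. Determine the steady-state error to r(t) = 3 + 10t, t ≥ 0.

Lowest-order denominator term is 1188s, so the open loop has 1 pole at the origin → type 1 system. By superposition:
  • 3: tracked with zero error.
  • 10t: e_ss = 10/K_v with K_v=14/297 → 1485/7.
Total e_ss = 1485/7.

1485/7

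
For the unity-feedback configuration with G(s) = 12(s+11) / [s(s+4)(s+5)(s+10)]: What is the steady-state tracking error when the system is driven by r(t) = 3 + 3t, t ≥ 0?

50/11

System type = 1 (one pole at s=0). Taking each input component in turn:
  • 3: tracked with zero error.
  • 3t: e_ss = 3/K_v with K_v=0.66 → 50/11.
Total e_ss = 50/11.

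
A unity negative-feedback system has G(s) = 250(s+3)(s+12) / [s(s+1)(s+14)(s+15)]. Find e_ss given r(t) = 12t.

0.28

System type = 1 (one pole at s=0).
K_v = lim_{s→0} s·G(s) = 250·3·12 / (1·14·15) = 300/7.
e_ss = 12/K_v = 12/(300/7) = 0.28.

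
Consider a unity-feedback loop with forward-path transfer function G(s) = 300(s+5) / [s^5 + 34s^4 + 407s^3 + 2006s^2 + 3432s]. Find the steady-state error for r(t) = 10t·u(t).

22.88

Factoring s from the denominator leaves a polynomial with constant term 3432, so the system is type 1.
K_v = lim_{s→0} s·G(s) = 300·5 / 3432 = 125/286.
e_ss = 10/K_v = 10/(125/286) = 22.88.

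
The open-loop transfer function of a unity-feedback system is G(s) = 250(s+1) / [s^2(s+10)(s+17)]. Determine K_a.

System type = 2 (two poles at s=0).
K_a = lim_{s→0} s^2·G(s) = 250·1 / (10·17) = 25/17.

25/17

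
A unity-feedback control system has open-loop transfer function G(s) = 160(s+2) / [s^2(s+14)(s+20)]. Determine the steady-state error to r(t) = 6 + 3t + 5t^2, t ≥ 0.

8.75

G(s) has two factors of s in the denominator, so the system is type 2. Taking each input component in turn:
  • 6: tracked with zero error.
  • 3t: tracked with zero error.
  • 5t^2: e_ss = 10/K_a with K_a=8/7 → 8.75.
Total e_ss = 8.75.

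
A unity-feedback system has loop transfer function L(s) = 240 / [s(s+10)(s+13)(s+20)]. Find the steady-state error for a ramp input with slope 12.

130

System type = 1 (one pole at s=0).
K_v = lim_{s→0} s·L(s) = 240 / (10·13·20) = 6/65.
e_ss = 12/K_v = 12/(6/65) = 130.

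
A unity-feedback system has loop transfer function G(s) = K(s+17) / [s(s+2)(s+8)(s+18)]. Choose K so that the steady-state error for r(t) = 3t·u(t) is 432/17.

One free integrator in G(s): this is a type 1 system.
K_v = lim_{s→0} s·G(s) = K·17 / (2·8·18) = (17/288)·K.
e_ss = 3/K_v = 432/17 ⇒ K_v = 17/144 ⇒ K = (17/144)/(17/288) = 2.

2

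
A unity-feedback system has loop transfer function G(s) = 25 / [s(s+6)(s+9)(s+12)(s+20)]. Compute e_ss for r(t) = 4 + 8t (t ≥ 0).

The open loop has one pole at the origin → type 1 system. By superposition:
  • 4: tracked with zero error.
  • 8t: e_ss = 8/K_v with K_v=5/2592 → 4147.2.
Total e_ss = 4147.2.

4147.2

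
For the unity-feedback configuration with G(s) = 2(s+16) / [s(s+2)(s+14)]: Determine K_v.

8/7

System type = 1 (one pole at s=0).
K_v = lim_{s→0} s·G(s) = 2·16 / (2·14) = 8/7.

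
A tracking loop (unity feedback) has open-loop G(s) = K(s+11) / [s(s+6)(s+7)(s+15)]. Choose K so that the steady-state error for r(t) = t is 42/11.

One free integrator in G(s): this is a type 1 system.
K_v = lim_{s→0} s·G(s) = K·11 / (6·7·15) = (11/630)·K.
e_ss = 1/K_v = 42/11 ⇒ K_v = 11/42 ⇒ K = (11/42)/(11/630) = 15.

15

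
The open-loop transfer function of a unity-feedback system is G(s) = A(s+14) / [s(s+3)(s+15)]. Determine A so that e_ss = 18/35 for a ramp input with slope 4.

The open loop has one pole at the origin → type 1 system.
K_v = lim_{s→0} s·G(s) = A·14 / (3·15) = (14/45)·A.
e_ss = 4/K_v = 18/35 ⇒ K_v = 70/9 ⇒ A = (70/9)/(14/45) = 25.

25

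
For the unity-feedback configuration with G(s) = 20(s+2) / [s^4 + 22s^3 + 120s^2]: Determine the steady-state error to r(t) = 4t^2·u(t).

The denominator has no term below 120s^2 — 2 poles at s=0, type 2.
K_a = lim_{s→0} s^2·G(s) = 20·2 / 120 = 1/3.
r(t) = 4t^2 gives R(s) = 8/s^3.
e_ss = 8/K_a = 8/(1/3) = 24.

24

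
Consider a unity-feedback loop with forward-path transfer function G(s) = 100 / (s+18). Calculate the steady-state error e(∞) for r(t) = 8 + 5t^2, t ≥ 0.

infinity

The open loop has no poles at the origin → type 0 system. Taking each input component in turn:
  • 8: e_ss = 8/(1+K_p) with K_p=50/9 → 72/59.
  • 5t^2: a type-0 system cannot track it, e_ss → ∞.
The unbounded component dominates.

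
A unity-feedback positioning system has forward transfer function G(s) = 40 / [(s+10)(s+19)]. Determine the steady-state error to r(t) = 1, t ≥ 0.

The open loop has no poles at the origin → type 0 system.
K_p = lim_{s→0} G(s) = 40 / (10·19) = 4/19.
e_ss = 1/(1 + K_p) = 1/(23/19) = 19/23.

19/23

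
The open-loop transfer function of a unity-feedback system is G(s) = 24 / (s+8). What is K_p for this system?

3

No free integrators in G(s): this is a type 0 system.
K_p = lim_{s→0} G(s) = 24 / (8) = 3.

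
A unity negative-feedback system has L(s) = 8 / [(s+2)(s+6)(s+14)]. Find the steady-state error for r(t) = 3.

No free integrators in L(s): this is a type 0 system.
K_p = lim_{s→0} L(s) = 8 / (2·6·14) = 1/21.
e_ss = 3/(1 + K_p) = 3/(22/21) = 63/22.

63/22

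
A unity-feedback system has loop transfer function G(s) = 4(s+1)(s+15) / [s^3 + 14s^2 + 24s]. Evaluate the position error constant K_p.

K_p = lim_{s→0} G(s); with 1 pole at the origin the limit diverges, so K_p = ∞.

infinity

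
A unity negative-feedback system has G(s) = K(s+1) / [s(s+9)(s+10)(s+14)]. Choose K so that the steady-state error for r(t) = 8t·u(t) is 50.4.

200

System type = 1 (one pole at s=0).
K_v = lim_{s→0} s·G(s) = K·1 / (9·10·14) = (1/1260)·K.
e_ss = 8/K_v = 50.4 ⇒ K_v = 10/63 ⇒ K = (10/63)/(1/1260) = 200.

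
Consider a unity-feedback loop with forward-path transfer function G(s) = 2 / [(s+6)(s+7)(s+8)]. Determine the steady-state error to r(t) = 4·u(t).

No free integrators in G(s): this is a type 0 system.
K_p = lim_{s→0} G(s) = 2 / (6·7·8) = 1/168.
e_ss = 4/(1 + K_p) = 4/(169/168) = 672/169.

672/169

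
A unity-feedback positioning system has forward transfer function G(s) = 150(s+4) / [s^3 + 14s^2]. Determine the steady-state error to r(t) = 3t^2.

Factoring s^2 from the denominator leaves a polynomial with constant term 14, so the system is type 2.
K_a = lim_{s→0} s^2·G(s) = 150·4 / 14 = 300/7.
r(t) = 3t^2 gives R(s) = 6/s^3.
e_ss = 6/K_a = 6/(300/7) = 0.14.

0.14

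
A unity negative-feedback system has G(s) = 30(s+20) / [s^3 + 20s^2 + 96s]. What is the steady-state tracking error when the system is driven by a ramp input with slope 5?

Lowest-order denominator term is 96s, so the open loop has 1 pole at the origin → type 1 system.
K_v = lim_{s→0} s·G(s) = 30·20 / 96 = 6.25.
e_ss = 5/K_v = 5/6.25 = 0.8.

0.8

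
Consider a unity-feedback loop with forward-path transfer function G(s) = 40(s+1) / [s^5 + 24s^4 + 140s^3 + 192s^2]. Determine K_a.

5/24

The denominator has no term below 192s^2 — 2 poles at s=0, type 2.
K_a = lim_{s→0} s^2·G(s) = 40·1 / 192 = 5/24.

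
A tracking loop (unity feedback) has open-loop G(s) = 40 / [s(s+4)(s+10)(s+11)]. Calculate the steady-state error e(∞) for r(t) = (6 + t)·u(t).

One free integrator in G(s): this is a type 1 system. By superposition:
  • 6: tracked with zero error.
  • t: e_ss = 1/K_v with K_v=1/11 → 11.
Total e_ss = 11.

11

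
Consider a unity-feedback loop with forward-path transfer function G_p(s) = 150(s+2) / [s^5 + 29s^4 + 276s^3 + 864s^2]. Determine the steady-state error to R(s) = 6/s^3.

Factoring s^2 from the denominator leaves a polynomial with constant term 864, so the system is type 2.
K_a = lim_{s→0} s^2·G_p(s) = 150·2 / 864 = 25/72.
r(t) = 3t^2 gives R(s) = 6/s^3.
e_ss = 6/K_a = 6/(25/72) = 17.28.

17.28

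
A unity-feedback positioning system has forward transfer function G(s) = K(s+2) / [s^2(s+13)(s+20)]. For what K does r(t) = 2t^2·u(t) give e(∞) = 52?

The open loop has two poles at the origin → type 2 system.
K_a = lim_{s→0} s^2·G(s) = K·2 / (13·20) = (1/130)·K.
e_ss = 4/K_a = 52 ⇒ K_a = 1/13 ⇒ K = (1/13)/(1/130) = 10.

10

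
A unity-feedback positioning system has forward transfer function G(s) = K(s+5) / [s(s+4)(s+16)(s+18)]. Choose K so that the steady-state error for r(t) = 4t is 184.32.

5

One free integrator in G(s): this is a type 1 system.
K_v = lim_{s→0} s·G(s) = K·5 / (4·16·18) = (5/1152)·K.
e_ss = 4/K_v = 184.32 ⇒ K_v = 25/1152 ⇒ K = (25/1152)/(5/1152) = 5.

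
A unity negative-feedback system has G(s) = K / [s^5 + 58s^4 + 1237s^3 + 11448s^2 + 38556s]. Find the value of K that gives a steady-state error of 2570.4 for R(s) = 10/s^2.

150

The denominator has no term below 38556s — 1 pole at s=0, type 1.
K_v = lim_{s→0} s·G(s) = K / 38556 = (1/38556)·K.
e_ss = 10/K_v = 2570.4 ⇒ K_v = 25/6426 ⇒ K = (25/6426)/(1/38556) = 150.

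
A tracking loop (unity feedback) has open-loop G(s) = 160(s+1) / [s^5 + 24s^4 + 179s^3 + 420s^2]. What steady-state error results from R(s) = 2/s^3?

5.25

Factoring s^2 from the denominator leaves a polynomial with constant term 420, so the system is type 2.
K_a = lim_{s→0} s^2·G(s) = 160·1 / 420 = 8/21.
r(t) = t^2 gives R(s) = 2/s^3.
e_ss = 2/K_a = 2/(8/21) = 5.25.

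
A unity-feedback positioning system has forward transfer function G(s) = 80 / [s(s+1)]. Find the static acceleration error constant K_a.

0

G(s) has one factor of s in the denominator, so the system is type 1.
K_a = lim_{s→0} s^2·G(s) = 0 (the extra factor of s kills the finite limit).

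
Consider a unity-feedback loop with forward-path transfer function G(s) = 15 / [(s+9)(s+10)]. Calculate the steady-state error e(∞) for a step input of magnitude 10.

60/7

G(s) has no factors of s in the denominator, so the system is type 0.
K_p = lim_{s→0} G(s) = 15 / (9·10) = 1/6.
e_ss = 10/(1 + K_p) = 10/(7/6) = 60/7.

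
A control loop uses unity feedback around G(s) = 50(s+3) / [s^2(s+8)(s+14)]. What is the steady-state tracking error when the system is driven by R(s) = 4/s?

0

G(s) has two factors of s in the denominator, so the system is type 2.
A type-2 system has K_p = ∞, so it tracks a step input with zero steady-state error.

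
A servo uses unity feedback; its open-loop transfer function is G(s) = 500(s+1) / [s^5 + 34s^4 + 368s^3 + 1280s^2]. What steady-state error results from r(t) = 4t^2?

The denominator has no term below 1280s^2 — 2 poles at s=0, type 2.
K_a = lim_{s→0} s^2·G(s) = 500·1 / 1280 = 25/64.
r(t) = 4t^2 gives R(s) = 8/s^3.
e_ss = 8/K_a = 8/(25/64) = 20.48.

20.48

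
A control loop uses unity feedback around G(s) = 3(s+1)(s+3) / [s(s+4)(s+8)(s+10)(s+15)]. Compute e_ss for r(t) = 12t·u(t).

System type = 1 (one pole at s=0).
K_v = lim_{s→0} s·G(s) = 3·1·3 / (4·8·10·15) = 3/1600.
e_ss = 12/K_v = 12/(3/1600) = 6400.

6400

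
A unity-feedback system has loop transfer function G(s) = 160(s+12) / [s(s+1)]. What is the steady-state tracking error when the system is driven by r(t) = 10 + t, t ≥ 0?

System type = 1 (one pole at s=0). Taking each input component in turn:
  • 10: tracked with zero error.
  • t: e_ss = 1/K_v with K_v=1920 → 1/1920.
Total e_ss = 1/1920.

1/1920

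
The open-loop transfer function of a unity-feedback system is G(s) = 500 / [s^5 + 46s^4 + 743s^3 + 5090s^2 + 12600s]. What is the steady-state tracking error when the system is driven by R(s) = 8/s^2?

201.6

The denominator has no term below 12600s — 1 pole at s=0, type 1.
K_v = lim_{s→0} s·G(s) = 500 / 12600 = 5/126.
e_ss = 8/K_v = 8/(5/126) = 201.6.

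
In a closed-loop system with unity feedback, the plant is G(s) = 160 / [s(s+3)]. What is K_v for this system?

System type = 1 (one pole at s=0).
K_v = lim_{s→0} s·G(s) = 160 / (3) = 160/3.

160/3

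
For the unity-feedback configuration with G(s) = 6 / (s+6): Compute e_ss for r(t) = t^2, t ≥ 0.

infinity

No free integrators in G(s): this is a type 0 system.
K_a = lim_{s→0} s^2·G(s) = 0; the steady-state error to this parabolic input grows without bound.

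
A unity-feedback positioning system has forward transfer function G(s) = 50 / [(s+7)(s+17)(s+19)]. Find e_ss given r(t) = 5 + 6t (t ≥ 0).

infinity

No free integrators in G(s): this is a type 0 system. By superposition:
  • 5: e_ss = 5/(1+K_p) with K_p=50/2261 → 11305/2311.
  • 6t: a type-0 system cannot track it, e_ss → ∞.
The unbounded component dominates.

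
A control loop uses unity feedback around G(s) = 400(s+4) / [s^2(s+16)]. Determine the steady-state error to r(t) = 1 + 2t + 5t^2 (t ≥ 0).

System type = 2 (two poles at s=0). By superposition:
  • 1: tracked with zero error.
  • 2t: tracked with zero error.
  • 5t^2: e_ss = 10/K_a with K_a=100 → 0.1.
Total e_ss = 0.1.

0.1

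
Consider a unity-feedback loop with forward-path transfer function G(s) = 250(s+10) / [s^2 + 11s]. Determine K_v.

2500/11

Factoring s from the denominator leaves a polynomial with constant term 11, so the system is type 1.
K_v = lim_{s→0} s·G(s) = 250·10 / 11 = 2500/11.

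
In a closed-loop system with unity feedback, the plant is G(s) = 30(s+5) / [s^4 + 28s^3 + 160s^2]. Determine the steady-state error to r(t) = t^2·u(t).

32/15

The denominator has no term below 160s^2 — 2 poles at s=0, type 2.
K_a = lim_{s→0} s^2·G(s) = 30·5 / 160 = 0.9375.
r(t) = t^2 gives R(s) = 2/s^3.
e_ss = 2/K_a = 2/0.9375 = 32/15.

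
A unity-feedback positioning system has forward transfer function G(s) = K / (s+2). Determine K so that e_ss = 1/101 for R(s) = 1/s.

200

System type = 0 (no poles at s=0).
K_p = lim_{s→0} G(s) = K / (2) = 0.5·K.
e_ss = 1/(1 + K_p) = 1/101 ⇒ 1 + 0.5·K = 101 ⇒ K = 200.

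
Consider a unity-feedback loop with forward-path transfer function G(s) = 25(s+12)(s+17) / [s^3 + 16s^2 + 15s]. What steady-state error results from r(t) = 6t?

3/170

Factoring s from the denominator leaves a polynomial with constant term 15, so the system is type 1.
K_v = lim_{s→0} s·G(s) = 25·12·17 / 15 = 340.
e_ss = 6/K_v = 6/340 = 3/170.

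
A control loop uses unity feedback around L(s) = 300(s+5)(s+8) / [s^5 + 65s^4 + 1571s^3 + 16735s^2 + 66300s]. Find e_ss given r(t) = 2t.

11.05

Factoring s from the denominator leaves a polynomial with constant term 66300, so the system is type 1.
K_v = lim_{s→0} s·L(s) = 300·5·8 / 66300 = 40/221.
e_ss = 2/K_v = 2/(40/221) = 11.05.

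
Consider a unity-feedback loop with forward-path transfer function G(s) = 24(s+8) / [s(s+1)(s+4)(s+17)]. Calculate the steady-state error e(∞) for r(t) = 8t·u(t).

G(s) has one factor of s in the denominator, so the system is type 1.
K_v = lim_{s→0} s·G(s) = 24·8 / (1·4·17) = 48/17.
e_ss = 8/K_v = 8/(48/17) = 17/6.

17/6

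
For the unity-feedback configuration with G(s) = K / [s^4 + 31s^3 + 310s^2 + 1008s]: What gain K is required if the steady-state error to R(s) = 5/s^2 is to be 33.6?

Lowest-order denominator term is 1008s, so the open loop has 1 pole at the origin → type 1 system.
K_v = lim_{s→0} s·G(s) = K / 1008 = (1/1008)·K.
e_ss = 5/K_v = 33.6 ⇒ K_v = 25/168 ⇒ K = (25/168)/(1/1008) = 150.

150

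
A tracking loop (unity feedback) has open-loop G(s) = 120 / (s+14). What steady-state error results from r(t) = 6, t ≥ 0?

42/67

System type = 0 (no poles at s=0).
K_p = lim_{s→0} G(s) = 120 / (14) = 60/7.
e_ss = 6/(1 + K_p) = 6/(67/7) = 42/67.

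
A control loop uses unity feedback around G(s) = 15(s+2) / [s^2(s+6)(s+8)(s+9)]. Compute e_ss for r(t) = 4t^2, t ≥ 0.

115.2

System type = 2 (two poles at s=0).
K_a = lim_{s→0} s^2·G(s) = 15·2 / (6·8·9) = 5/72.
r(t) = 4t^2 gives R(s) = 8/s^3.
e_ss = 8/K_a = 8/(5/72) = 115.2.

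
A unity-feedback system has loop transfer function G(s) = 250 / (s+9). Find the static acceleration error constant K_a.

G(s) has no factors of s in the denominator, so the system is type 0.
K_a = lim_{s→0} s^2·G(s) = 0 (the extra factor of s kills the finite limit).

0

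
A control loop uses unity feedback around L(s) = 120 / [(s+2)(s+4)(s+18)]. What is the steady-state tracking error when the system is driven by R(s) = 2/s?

12/11

System type = 0 (no poles at s=0).
K_p = lim_{s→0} L(s) = 120 / (2·4·18) = 5/6.
e_ss = 2/(1 + K_p) = 2/(11/6) = 12/11.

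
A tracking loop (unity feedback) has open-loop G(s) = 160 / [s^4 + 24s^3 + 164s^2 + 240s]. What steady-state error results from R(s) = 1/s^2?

The denominator has no term below 240s — 1 pole at s=0, type 1.
K_v = lim_{s→0} s·G(s) = 160 / 240 = 2/3.
e_ss = 1/K_v = 1/(2/3) = 1.5.

1.5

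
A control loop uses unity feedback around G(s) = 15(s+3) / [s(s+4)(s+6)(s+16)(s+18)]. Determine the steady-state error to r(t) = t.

The open loop has one pole at the origin → type 1 system.
K_v = lim_{s→0} s·G(s) = 15·3 / (4·6·16·18) = 5/768.
e_ss = 1/K_v = 1/(5/768) = 153.6.

153.6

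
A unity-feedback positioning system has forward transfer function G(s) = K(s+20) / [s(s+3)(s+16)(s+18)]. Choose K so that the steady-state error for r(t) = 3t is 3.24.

40

One free integrator in G(s): this is a type 1 system.
K_v = lim_{s→0} s·G(s) = K·20 / (3·16·18) = (5/216)·K.
e_ss = 3/K_v = 3.24 ⇒ K_v = 25/27 ⇒ K = (25/27)/(5/216) = 40.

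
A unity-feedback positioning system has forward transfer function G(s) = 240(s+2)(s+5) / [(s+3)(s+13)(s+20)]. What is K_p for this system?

No free integrators in G(s): this is a type 0 system.
K_p = lim_{s→0} G(s) = 240·2·5 / (3·13·20) = 40/13.

40/13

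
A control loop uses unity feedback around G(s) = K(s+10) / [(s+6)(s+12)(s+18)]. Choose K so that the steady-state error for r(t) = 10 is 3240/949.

No free integrators in G(s): this is a type 0 system.
K_p = lim_{s→0} G(s) = K·10 / (6·12·18) = (5/648)·K.
e_ss = 10/(1 + K_p) = 3240/949 ⇒ 1 + (5/648)·K = 949/324 ⇒ K = 250.

250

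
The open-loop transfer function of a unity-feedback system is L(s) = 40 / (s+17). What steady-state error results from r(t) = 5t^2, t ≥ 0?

infinity

The open loop has no poles at the origin → type 0 system.
K_a = lim_{s→0} s^2·L(s) = 0; the steady-state error to this parabolic input grows without bound.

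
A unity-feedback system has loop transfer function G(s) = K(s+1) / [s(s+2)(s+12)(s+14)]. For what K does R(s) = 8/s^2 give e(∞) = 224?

System type = 1 (one pole at s=0).
K_v = lim_{s→0} s·G(s) = K·1 / (2·12·14) = (1/336)·K.
e_ss = 8/K_v = 224 ⇒ K_v = 1/28 ⇒ K = (1/28)/(1/336) = 12.

12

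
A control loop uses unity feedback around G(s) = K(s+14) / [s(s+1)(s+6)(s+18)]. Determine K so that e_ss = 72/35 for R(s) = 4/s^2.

15

G(s) has one factor of s in the denominator, so the system is type 1.
K_v = lim_{s→0} s·G(s) = K·14 / (1·6·18) = (7/54)·K.
e_ss = 4/K_v = 72/35 ⇒ K_v = 35/18 ⇒ K = (35/18)/(7/54) = 15.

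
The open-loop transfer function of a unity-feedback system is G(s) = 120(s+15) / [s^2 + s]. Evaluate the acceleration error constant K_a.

Lowest-order denominator term is s, so the open loop has 1 pole at the origin → type 1 system.
K_a = lim_{s→0} s^2·G(s) = 0 (the extra factor of s kills the finite limit).

0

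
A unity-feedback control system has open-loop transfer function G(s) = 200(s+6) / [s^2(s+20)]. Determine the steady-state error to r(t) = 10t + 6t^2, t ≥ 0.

0.2

System type = 2 (two poles at s=0). Taking each input component in turn:
  • 10t: tracked with zero error.
  • 6t^2: e_ss = 12/K_a with K_a=60 → 0.2.
Total e_ss = 0.2.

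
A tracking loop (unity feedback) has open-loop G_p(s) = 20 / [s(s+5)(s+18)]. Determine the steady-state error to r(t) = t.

The open loop has one pole at the origin → type 1 system.
K_v = lim_{s→0} s·G_p(s) = 20 / (5·18) = 2/9.
e_ss = 1/K_v = 1/(2/9) = 4.5.

4.5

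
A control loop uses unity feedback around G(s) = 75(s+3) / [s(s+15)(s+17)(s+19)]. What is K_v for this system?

15/323

The open loop has one pole at the origin → type 1 system.
K_v = lim_{s→0} s·G(s) = 75·3 / (15·17·19) = 15/323.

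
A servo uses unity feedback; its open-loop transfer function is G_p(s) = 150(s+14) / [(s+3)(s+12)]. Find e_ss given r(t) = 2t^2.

G_p(s) has no factors of s in the denominator, so the system is type 0.
For a type-0 system K_a = 0, so e_ss to a parabolic input is unbounded.

infinity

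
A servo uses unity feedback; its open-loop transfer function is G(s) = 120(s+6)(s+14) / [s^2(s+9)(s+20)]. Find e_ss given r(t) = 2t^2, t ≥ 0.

1/14

System type = 2 (two poles at s=0).
K_a = lim_{s→0} s^2·G(s) = 120·6·14 / (9·20) = 56.
r(t) = 2t^2 gives R(s) = 4/s^3.
e_ss = 4/K_a = 4/56 = 1/14.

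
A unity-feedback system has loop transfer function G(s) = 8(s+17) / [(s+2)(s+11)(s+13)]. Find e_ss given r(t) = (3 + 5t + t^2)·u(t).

G(s) has no factors of s in the denominator, so the system is type 0. Taking each input component in turn:
  • 3: e_ss = 3/(1+K_p) with K_p=68/143 → 429/211.
  • 5t: a type-0 system cannot track it, e_ss → ∞.
  • t^2: a type-0 system cannot track it, e_ss → ∞.
The unbounded component dominates.

infinity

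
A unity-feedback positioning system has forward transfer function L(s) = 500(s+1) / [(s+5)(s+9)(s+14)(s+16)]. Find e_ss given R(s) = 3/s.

1512/529

System type = 0 (no poles at s=0).
K_p = lim_{s→0} L(s) = 500·1 / (5·9·14·16) = 25/504.
e_ss = 3/(1 + K_p) = 3/(529/504) = 1512/529.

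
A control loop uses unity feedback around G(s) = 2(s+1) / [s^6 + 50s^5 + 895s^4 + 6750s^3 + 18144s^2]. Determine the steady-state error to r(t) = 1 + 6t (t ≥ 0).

0

Factoring s^2 from the denominator leaves a polynomial with constant term 18144, so the system is type 2. Taking each input component in turn:
  • 1: tracked with zero error.
  • 6t: tracked with zero error.
Total e_ss = 0.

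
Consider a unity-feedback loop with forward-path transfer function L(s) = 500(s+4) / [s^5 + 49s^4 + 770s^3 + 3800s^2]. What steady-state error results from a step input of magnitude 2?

Factoring s^2 from the denominator leaves a polynomial with constant term 3800, so the system is type 2.
A type-2 system has K_p = ∞, so it tracks a step input with zero steady-state error.

0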